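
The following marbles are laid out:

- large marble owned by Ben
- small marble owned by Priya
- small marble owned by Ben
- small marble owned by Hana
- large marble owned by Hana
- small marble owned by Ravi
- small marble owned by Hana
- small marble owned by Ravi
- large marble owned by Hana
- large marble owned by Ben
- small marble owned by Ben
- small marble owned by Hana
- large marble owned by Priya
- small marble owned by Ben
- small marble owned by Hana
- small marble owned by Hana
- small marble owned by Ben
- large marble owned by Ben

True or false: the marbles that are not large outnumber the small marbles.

There are 12 marbles that are not large.
There are 12 small marbles.
The claim requires 12 > 12, which does not hold.

False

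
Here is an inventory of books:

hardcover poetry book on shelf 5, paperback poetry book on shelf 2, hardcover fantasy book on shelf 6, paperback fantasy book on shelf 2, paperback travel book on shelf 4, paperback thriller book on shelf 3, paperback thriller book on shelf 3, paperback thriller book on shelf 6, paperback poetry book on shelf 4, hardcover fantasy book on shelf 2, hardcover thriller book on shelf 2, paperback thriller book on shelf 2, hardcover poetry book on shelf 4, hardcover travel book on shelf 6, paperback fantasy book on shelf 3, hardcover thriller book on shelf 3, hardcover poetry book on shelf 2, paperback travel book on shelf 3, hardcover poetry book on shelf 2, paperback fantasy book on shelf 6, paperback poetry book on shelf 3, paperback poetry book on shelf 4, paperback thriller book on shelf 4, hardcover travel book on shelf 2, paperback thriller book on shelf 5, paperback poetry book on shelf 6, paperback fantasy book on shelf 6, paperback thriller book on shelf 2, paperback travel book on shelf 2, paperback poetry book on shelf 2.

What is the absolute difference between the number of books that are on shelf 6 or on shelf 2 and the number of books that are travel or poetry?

books on shelf 6 or on shelf 2: 17. books that are travel or poetry: 15.
|17 − 15| = 17 − 15 = 2.

2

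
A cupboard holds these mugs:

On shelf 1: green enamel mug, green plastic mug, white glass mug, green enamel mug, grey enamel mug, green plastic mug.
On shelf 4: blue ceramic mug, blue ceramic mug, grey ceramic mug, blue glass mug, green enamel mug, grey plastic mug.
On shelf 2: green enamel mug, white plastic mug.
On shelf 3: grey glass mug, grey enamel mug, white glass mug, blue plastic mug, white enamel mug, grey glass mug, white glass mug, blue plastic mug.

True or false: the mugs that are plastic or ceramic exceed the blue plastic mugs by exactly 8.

False

There are 9 mugs that are plastic or ceramic.
There are 2 blue plastic mugs.
The claim requires 9 − 2 (= 7) to equal 8, which does not hold.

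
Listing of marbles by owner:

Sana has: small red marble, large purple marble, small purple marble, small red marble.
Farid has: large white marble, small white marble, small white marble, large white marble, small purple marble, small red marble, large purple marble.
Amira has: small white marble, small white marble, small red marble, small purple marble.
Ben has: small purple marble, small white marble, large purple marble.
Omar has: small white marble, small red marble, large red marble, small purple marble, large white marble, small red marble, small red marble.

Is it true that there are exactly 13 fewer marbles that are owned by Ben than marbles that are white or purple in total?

False

Count of marbles owned by Ben: 3.
There are 17 marbles that are white or purple.
The claim requires 17 − 3 (= 14) to equal 13, which does not hold.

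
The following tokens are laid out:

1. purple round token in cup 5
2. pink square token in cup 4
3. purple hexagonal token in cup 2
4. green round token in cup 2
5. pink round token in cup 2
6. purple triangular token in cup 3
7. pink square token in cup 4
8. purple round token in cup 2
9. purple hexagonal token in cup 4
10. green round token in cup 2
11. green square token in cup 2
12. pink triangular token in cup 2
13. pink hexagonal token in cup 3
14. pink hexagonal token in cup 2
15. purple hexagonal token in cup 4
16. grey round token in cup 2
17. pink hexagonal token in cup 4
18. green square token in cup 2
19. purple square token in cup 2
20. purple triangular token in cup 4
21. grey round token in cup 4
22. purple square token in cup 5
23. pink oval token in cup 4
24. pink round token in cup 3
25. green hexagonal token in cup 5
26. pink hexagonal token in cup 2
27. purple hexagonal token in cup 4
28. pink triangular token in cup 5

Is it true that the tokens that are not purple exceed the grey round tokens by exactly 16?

|tokens that are not purple| = 18.
|grey round tokens| = 2.
The claim requires 18 − 2 (= 16) to equal 16, which holds.

True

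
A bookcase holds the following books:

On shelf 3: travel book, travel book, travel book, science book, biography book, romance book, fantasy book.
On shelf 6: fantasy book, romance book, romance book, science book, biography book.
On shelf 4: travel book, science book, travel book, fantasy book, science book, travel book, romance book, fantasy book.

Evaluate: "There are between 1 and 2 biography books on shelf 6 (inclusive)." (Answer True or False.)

|biography books on shelf 6| = 1.
The claim requires 1 ≤ 1 ≤ 2, which holds.

True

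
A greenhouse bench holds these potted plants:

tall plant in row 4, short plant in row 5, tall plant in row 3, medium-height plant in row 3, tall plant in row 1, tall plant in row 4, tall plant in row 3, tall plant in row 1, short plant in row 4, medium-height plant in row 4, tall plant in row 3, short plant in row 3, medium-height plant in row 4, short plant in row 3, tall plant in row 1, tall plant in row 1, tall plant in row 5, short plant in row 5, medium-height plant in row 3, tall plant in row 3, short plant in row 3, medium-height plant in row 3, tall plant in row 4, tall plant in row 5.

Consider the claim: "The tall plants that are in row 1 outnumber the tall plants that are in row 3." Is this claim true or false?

|tall plants in row 1| = 4.
|tall plants in row 3| = 4.
The claim requires 4 > 4, which does not hold.

False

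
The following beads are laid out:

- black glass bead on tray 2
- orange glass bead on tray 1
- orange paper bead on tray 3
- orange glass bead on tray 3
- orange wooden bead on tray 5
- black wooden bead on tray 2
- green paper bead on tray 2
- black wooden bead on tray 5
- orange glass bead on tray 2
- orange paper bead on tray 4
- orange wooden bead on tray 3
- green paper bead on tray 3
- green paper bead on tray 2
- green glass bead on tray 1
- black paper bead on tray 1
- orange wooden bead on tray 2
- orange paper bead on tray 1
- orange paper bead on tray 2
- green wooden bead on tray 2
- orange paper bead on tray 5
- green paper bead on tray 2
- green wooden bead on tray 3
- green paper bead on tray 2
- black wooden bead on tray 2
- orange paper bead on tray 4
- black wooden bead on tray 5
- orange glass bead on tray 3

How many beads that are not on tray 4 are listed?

Total beads: 27; with the excluded value: 2; remaining 27 − 2 = 25.

25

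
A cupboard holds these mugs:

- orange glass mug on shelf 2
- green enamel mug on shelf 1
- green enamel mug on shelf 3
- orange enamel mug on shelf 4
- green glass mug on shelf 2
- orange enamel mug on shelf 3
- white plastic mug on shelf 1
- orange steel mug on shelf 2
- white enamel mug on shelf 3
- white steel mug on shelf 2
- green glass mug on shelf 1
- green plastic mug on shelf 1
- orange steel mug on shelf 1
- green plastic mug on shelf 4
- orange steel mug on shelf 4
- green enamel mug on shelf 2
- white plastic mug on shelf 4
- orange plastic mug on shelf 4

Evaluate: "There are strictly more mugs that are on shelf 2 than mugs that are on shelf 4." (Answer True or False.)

False

mugs on shelf 2: 5.
mugs on shelf 4: 5.
The claim requires 5 > 5, which does not hold.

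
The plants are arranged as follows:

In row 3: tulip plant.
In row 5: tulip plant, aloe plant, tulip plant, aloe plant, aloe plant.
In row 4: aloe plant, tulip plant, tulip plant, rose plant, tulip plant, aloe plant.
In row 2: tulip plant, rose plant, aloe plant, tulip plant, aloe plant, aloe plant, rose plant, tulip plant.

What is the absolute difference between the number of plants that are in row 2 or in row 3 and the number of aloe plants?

plants in row 2 or in row 3: 9. aloe plants: 8.
|9 − 8| = 9 − 8 = 1.

1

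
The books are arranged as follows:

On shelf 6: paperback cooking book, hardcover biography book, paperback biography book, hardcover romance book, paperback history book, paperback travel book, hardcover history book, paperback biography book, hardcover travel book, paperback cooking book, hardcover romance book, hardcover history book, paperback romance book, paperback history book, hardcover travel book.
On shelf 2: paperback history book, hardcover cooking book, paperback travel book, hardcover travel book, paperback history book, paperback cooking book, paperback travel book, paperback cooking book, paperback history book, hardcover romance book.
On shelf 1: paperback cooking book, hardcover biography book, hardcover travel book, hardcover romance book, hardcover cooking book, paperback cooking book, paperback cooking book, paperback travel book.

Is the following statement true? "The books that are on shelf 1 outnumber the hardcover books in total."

|books on shelf 1| = 8.
|hardcover books| = 14.
The claim requires 8 > 14, which does not hold.

False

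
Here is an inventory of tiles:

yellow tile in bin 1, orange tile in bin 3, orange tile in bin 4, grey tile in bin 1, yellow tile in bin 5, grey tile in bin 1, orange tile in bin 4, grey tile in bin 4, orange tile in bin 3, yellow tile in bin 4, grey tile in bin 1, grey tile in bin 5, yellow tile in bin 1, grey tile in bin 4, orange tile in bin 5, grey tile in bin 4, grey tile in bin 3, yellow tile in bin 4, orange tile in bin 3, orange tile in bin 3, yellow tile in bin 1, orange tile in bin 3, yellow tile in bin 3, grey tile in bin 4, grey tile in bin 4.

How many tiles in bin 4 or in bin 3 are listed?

in bin 3: 7; in bin 4: 9; together 7 + 9 = 16.

16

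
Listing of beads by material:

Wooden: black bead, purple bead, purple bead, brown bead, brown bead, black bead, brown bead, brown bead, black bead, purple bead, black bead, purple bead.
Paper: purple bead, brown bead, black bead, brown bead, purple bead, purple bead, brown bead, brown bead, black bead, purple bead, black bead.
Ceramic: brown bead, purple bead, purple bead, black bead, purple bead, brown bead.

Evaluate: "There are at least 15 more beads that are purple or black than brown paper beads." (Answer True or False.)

True

beads that are purple or black: 19.
brown paper beads: 4.
The claim requires 19 − 4 = 15 ≥ 15, which holds.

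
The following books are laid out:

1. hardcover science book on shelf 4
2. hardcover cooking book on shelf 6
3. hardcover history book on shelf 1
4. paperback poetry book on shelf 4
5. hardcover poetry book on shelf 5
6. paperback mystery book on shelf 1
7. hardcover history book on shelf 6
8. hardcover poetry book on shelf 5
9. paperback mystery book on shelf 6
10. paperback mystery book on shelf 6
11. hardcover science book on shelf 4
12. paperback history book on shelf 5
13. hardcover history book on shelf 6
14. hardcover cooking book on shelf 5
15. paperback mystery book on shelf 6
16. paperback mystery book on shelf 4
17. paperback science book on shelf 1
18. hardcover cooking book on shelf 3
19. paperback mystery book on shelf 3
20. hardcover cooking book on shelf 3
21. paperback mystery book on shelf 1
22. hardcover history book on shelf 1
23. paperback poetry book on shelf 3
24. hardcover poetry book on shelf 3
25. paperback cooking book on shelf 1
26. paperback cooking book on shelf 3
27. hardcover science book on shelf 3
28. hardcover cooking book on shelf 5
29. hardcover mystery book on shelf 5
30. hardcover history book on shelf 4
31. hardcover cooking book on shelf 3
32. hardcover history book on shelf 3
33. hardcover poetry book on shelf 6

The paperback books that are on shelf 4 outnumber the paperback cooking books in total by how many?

0

paperback books on shelf 4: 2.
paperback cooking books: 2.
2 − 2 = 0.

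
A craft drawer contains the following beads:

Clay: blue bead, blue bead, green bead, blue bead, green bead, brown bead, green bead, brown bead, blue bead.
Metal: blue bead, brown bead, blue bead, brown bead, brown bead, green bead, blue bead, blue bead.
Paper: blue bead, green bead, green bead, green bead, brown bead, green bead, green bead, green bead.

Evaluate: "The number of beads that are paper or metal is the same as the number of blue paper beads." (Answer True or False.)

False

|beads that are paper or metal| = 16.
|blue paper beads| = 1.
The claim requires 16 = 1, which does not hold.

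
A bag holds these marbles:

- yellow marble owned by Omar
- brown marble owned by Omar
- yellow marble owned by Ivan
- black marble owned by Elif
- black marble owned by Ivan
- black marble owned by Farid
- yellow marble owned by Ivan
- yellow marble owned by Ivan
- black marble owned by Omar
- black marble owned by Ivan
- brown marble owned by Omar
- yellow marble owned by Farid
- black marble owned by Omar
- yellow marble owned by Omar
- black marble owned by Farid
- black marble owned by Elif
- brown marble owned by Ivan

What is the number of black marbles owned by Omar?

2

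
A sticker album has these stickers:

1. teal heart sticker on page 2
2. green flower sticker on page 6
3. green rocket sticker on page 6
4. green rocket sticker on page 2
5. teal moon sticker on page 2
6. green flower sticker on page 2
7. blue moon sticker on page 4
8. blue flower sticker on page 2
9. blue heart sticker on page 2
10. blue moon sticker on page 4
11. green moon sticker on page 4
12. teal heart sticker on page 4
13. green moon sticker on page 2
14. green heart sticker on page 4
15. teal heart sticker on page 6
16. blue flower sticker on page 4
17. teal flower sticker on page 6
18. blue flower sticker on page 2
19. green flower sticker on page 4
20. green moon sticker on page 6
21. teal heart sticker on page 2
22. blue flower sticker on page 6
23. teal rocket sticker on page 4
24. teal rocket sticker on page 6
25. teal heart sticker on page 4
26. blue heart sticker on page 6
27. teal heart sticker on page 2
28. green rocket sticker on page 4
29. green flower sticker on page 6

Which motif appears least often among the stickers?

rocket

Counts by motif: flower 9, heart 9, moon 6, rocket 5.
The minimum is 5, held uniquely by rocket.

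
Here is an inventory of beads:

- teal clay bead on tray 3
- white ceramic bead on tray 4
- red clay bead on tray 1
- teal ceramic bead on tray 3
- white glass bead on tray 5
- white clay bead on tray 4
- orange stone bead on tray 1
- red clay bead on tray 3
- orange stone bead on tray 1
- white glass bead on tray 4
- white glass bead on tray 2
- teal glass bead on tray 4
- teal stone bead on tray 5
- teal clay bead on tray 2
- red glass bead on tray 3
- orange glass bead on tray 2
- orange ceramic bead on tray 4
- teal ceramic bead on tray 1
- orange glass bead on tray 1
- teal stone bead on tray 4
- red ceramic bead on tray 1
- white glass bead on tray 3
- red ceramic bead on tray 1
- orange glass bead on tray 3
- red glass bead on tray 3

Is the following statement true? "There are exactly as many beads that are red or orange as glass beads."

False

beads that are red or orange: 12.
glass beads: 10.
The claim requires 12 = 10, which does not hold.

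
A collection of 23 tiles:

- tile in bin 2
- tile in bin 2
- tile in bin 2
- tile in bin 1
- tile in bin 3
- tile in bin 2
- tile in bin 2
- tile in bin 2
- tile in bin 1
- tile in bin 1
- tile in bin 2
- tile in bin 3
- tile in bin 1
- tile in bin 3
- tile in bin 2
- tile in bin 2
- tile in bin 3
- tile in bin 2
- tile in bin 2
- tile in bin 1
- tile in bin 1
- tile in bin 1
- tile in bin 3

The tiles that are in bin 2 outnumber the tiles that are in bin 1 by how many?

4

tiles in bin 2: 11.
tiles in bin 1: 7.
11 − 7 = 4.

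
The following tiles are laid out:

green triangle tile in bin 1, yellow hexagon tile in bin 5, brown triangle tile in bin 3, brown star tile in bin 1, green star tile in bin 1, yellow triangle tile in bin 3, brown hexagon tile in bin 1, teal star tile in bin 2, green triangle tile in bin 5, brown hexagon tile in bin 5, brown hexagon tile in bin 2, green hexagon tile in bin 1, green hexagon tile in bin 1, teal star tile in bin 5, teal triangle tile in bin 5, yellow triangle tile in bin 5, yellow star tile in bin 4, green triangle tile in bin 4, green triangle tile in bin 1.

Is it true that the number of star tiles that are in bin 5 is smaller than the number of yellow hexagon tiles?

|star tiles in bin 5| = 1.
|yellow hexagon tiles| = 1.
The claim requires 1 < 1, which does not hold.

False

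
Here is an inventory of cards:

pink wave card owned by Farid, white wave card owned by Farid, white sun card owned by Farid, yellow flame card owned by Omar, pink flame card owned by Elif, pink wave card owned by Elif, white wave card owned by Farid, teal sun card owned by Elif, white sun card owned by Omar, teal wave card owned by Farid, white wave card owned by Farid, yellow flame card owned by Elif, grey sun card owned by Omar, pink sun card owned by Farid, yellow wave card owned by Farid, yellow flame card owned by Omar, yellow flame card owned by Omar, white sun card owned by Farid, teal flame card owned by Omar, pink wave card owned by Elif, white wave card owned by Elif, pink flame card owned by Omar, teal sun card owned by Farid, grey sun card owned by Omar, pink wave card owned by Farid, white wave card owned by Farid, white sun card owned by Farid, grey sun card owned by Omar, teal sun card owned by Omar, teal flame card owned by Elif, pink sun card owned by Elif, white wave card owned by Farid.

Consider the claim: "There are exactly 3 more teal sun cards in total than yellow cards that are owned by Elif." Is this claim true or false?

teal sun cards: 3.
yellow cards owned by Elif: 1.
The claim requires 3 − 1 (= 2) to equal 3, which does not hold.

False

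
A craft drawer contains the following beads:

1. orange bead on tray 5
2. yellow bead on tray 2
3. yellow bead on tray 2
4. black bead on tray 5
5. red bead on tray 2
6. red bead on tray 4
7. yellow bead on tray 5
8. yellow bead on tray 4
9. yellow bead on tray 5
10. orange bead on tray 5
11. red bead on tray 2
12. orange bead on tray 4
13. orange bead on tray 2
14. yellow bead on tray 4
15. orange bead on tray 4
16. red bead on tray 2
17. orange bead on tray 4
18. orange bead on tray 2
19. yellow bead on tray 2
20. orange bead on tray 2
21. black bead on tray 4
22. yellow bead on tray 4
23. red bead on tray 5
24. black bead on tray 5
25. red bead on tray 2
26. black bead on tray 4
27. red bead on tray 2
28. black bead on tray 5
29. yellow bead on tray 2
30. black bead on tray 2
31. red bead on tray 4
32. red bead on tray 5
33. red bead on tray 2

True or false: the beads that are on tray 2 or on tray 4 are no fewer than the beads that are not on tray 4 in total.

True

beads on tray 2 or on tray 4: 24.
beads that are not on tray 4: 23.
The claim requires 24 ≥ 23, which holds.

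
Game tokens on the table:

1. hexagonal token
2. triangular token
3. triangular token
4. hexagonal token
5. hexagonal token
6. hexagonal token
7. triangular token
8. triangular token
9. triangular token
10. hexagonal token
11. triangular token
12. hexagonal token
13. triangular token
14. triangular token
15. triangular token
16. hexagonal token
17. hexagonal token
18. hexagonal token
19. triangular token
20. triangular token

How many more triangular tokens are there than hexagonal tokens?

2

triangular tokens: 11.
hexagonal tokens: 9.
11 − 9 = 2.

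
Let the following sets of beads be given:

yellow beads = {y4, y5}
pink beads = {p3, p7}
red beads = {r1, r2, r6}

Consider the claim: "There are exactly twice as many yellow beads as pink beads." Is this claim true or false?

|yellow beads| = 2.
|pink beads| = 2.
The claim requires 2 = 2 × 2 = 4, which does not hold.

False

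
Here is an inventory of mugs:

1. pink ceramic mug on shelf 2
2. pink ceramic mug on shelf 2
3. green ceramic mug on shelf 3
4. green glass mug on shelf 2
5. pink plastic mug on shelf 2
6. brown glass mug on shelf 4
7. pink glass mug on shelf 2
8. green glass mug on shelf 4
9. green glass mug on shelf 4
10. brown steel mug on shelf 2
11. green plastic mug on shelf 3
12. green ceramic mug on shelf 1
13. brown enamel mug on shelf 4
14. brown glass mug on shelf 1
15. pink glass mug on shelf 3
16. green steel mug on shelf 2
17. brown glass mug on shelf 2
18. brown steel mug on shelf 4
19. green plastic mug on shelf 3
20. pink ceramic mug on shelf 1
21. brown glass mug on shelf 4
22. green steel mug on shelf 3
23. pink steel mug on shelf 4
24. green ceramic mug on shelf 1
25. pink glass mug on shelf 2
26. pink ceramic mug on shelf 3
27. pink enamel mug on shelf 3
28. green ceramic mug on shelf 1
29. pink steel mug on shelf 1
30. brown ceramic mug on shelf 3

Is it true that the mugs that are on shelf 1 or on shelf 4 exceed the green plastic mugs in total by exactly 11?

True

mugs on shelf 1 or on shelf 4: 13.
green plastic mugs: 2.
The claim requires 13 − 2 (= 11) to equal 11, which holds.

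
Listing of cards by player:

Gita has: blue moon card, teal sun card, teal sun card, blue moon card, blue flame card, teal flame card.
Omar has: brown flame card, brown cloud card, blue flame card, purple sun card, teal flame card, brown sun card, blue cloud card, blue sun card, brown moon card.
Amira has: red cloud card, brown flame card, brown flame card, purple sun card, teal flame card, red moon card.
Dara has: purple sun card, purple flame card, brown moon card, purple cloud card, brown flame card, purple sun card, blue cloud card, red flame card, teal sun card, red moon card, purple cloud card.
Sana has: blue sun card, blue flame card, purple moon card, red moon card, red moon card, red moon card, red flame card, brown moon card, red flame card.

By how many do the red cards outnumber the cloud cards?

red cards: 9.
cloud cards: 6.
9 − 6 = 3.

3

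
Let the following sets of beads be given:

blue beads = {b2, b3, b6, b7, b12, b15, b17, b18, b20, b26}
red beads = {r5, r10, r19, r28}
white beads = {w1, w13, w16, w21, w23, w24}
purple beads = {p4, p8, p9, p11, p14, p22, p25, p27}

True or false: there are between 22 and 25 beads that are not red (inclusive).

There are 24 beads that are not red.
The claim requires 22 ≤ 24 ≤ 25, which holds.

True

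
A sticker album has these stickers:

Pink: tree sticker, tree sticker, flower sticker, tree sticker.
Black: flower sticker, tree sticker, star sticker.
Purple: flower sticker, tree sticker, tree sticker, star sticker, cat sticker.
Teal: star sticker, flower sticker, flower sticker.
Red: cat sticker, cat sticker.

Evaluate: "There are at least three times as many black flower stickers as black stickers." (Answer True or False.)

False

|black flower stickers| = 1.
|black stickers| = 3.
The claim requires 1 ≥ 3 × 3 = 9, which does not hold.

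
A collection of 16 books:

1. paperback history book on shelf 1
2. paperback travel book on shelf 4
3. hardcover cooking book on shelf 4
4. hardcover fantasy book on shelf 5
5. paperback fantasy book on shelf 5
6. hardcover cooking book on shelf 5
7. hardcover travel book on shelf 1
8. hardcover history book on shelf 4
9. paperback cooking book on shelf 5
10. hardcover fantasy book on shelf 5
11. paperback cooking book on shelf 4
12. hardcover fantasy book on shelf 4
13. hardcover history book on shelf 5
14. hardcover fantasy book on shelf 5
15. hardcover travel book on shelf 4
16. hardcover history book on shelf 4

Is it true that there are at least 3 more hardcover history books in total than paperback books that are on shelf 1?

False

There are 3 hardcover history books.
There is 1 paperback book on shelf 1.
The claim requires 3 − 1 = 2 ≥ 3, which does not hold.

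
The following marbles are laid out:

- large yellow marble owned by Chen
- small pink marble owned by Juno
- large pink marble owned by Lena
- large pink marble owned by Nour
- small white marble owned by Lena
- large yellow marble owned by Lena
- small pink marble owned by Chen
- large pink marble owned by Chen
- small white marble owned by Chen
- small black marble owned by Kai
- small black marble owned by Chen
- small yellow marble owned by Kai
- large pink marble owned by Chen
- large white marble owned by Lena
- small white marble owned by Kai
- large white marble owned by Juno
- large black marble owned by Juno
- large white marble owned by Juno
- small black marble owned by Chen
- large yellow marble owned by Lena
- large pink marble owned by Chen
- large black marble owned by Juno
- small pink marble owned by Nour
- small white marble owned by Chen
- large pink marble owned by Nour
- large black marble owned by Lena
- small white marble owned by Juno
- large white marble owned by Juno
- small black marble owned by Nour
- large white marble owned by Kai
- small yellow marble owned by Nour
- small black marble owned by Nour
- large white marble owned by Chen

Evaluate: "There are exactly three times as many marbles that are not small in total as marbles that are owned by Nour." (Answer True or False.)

|marbles that are not small| = 18.
|marbles owned by Nour| = 6.
The claim requires 18 = 3 × 6 = 18, which holds.

True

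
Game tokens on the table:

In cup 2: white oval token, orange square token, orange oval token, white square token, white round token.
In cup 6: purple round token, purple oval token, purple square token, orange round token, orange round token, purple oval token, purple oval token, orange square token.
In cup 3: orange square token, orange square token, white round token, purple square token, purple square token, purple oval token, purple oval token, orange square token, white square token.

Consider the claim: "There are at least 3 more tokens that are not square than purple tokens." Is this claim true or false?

|tokens that are not square| = 12.
|purple tokens| = 9.
The claim requires 12 − 9 = 3 ≥ 3, which holds.

True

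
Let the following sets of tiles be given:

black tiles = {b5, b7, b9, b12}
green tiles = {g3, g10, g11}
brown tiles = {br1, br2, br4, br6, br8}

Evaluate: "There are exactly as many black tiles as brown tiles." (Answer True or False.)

False

black tiles: 4.
brown tiles: 5.
The claim requires 4 = 5, which does not hold.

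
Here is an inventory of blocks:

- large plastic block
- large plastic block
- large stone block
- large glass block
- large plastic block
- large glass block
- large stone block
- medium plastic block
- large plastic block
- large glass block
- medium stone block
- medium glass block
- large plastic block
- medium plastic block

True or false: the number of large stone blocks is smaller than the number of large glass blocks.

|large stone blocks| = 2.
|large glass blocks| = 3.
The claim requires 2 < 3, which holds.

True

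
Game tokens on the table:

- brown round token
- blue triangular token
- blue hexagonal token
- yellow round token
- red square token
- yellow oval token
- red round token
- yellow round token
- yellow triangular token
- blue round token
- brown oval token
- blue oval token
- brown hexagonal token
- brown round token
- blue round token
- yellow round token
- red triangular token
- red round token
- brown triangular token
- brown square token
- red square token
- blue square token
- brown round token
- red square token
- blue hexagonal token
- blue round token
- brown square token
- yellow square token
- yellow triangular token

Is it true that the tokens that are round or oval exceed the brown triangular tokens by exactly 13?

True

There are 14 tokens that are round or oval.
There is 1 brown triangular token.
The claim requires 14 − 1 (= 13) to equal 13, which holds.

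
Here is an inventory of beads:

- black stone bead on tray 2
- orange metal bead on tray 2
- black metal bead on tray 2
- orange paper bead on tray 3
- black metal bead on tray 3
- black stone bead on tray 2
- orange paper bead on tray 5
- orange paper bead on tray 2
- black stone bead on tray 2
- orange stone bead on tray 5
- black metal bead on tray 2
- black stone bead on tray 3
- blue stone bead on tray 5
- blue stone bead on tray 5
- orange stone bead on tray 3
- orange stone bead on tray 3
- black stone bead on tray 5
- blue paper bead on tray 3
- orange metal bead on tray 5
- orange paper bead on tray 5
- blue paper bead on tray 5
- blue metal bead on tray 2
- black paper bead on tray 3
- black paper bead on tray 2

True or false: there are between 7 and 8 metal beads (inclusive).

There are 6 metal beads.
The claim requires 7 ≤ 6 ≤ 8, which does not hold.

False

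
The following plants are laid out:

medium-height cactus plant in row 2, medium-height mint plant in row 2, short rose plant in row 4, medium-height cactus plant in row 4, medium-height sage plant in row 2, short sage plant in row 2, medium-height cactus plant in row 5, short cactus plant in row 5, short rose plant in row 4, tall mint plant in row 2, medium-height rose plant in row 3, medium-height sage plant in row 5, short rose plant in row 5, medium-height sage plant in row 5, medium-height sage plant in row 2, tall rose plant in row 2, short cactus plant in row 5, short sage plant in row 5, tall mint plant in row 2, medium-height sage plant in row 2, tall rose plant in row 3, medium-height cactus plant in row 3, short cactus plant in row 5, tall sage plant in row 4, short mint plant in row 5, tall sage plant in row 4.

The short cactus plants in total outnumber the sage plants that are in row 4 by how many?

short cactus plants: 3.
sage plants in row 4: 2.
3 − 2 = 1.

1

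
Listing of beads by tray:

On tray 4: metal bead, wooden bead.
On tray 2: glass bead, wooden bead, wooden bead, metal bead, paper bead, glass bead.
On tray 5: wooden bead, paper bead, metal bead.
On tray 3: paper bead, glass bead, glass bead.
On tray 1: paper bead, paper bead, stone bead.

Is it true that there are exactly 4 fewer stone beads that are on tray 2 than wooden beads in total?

stone beads on tray 2: 0.
wooden beads: 4.
The claim requires 4 − 0 (= 4) to equal 4, which holds.

True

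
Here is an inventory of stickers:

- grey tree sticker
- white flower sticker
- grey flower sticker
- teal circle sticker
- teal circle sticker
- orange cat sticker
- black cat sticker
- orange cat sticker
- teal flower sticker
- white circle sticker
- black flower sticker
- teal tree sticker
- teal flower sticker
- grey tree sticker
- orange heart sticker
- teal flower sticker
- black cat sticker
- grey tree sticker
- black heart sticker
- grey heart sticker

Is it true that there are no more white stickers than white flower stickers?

white stickers: 2.
white flower stickers: 1.
The claim requires 2 ≤ 1, which does not hold.

False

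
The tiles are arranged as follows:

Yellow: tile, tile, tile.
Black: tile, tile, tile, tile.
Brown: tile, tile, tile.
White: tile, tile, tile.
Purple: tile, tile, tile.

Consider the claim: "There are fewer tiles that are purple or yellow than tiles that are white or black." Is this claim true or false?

True

tiles that are purple or yellow: 6.
tiles that are white or black: 7.
The claim requires 6 < 7, which holds.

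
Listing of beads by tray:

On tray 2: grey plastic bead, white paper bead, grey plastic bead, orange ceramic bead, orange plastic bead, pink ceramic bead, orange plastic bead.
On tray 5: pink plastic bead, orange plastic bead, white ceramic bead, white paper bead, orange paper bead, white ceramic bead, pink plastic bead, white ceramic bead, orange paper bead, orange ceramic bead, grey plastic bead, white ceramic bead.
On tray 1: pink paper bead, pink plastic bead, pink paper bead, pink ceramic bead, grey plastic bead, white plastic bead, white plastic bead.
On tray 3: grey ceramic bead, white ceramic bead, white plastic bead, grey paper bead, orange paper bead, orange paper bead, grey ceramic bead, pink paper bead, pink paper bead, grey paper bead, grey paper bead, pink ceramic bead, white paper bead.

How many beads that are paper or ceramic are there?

ceramic: 12; paper: 14; together 12 + 14 = 26.

26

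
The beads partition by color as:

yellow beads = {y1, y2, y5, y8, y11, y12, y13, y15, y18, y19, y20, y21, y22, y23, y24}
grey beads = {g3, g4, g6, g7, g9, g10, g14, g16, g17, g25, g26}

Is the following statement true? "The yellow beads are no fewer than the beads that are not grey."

|yellow beads| = 15.
|beads that are not grey| = 15.
The claim requires 15 ≥ 15, which holds.

True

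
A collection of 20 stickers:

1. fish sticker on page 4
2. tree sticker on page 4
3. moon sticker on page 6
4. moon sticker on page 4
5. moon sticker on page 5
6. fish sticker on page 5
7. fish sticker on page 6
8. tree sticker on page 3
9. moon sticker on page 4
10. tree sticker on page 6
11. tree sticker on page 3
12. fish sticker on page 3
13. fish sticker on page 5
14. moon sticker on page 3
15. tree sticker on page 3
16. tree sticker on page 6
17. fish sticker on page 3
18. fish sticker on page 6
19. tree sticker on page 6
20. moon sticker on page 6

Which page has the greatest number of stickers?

Counts by page: page 6→7, page 3→6, page 4→4, page 5→3.
The maximum is 7, held uniquely by page 6.

page 6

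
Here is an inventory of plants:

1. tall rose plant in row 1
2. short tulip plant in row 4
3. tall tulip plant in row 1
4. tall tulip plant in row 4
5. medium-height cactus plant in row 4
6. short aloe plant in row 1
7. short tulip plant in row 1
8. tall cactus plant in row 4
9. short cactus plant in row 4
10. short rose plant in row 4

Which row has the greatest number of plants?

row 4

Counts by row: row 4→6, row 1→4.
The maximum is 6, held uniquely by row 4.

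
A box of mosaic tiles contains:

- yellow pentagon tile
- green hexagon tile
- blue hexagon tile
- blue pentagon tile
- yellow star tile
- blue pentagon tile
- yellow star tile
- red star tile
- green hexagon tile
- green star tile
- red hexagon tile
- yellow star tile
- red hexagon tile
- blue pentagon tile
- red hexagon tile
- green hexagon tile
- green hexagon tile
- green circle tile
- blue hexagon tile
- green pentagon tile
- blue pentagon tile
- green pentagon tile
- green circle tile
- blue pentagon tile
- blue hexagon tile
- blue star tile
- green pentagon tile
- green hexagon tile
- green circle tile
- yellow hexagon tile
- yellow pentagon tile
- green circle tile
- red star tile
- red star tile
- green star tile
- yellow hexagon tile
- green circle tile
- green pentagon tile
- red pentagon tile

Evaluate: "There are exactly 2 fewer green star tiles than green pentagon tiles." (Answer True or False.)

True

green star tiles: 2.
green pentagon tiles: 4.
The claim requires 4 − 2 (= 2) to equal 2, which holds.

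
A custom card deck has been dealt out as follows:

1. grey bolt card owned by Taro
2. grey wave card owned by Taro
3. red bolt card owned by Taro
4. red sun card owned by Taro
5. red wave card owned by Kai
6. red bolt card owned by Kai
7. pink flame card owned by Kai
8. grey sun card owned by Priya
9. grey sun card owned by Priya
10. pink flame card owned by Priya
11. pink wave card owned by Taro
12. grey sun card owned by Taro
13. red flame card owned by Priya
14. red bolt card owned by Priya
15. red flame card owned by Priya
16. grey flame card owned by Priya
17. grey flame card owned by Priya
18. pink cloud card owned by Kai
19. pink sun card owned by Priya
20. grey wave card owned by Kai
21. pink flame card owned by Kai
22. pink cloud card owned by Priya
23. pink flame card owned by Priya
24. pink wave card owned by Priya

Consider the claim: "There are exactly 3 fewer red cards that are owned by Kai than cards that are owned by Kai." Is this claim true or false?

|red cards owned by Kai| = 2.
|cards owned by Kai| = 6.
The claim requires 6 − 2 (= 4) to equal 3, which does not hold.

False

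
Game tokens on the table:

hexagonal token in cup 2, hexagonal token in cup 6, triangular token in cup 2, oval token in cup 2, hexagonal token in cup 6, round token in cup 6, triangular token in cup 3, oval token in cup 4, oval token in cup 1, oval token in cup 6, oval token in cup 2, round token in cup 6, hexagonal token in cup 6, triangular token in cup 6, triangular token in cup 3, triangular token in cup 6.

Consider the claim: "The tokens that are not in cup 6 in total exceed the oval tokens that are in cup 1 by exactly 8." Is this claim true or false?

tokens that are not in cup 6: 8.
oval tokens in cup 1: 1.
The claim requires 8 − 1 (= 7) to equal 8, which does not hold.

False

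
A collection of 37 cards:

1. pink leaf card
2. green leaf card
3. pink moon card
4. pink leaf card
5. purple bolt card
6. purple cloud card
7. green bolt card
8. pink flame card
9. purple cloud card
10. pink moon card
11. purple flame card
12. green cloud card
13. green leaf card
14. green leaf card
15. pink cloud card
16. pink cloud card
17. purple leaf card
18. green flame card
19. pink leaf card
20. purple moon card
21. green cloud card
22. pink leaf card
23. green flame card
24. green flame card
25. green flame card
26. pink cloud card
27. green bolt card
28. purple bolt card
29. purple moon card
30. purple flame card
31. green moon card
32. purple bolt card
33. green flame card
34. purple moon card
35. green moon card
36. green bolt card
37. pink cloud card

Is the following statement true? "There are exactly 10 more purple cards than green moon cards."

purple cards: 11.
green moon cards: 2.
The claim requires 11 − 2 (= 9) to equal 10, which does not hold.

False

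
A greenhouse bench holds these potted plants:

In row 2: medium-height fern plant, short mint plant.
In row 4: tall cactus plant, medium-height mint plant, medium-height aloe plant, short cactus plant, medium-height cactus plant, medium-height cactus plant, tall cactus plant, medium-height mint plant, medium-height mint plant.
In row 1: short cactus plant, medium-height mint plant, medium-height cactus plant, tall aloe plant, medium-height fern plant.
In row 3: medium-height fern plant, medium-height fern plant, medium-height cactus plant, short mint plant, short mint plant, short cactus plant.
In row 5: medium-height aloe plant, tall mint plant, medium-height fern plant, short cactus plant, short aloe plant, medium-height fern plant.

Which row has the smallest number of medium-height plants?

Counts by row (restricted to medium-height plants): row 4→6, row 5→3, row 3→3, row 1→3, row 2→1.
The minimum is 1, held uniquely by row 2.

row 2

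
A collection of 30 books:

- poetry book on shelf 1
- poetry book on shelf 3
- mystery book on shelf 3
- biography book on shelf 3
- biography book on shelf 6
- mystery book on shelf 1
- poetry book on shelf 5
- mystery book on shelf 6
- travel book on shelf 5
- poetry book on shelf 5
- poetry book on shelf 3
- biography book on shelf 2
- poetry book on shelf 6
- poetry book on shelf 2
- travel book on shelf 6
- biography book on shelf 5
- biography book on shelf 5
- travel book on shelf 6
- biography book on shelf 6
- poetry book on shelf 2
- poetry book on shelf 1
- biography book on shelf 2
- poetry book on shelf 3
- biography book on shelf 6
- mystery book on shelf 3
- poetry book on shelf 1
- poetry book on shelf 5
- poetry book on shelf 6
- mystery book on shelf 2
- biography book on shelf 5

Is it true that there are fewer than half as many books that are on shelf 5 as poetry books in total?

False

books on shelf 5: 7.
poetry books: 13.
The claim requires 2 × 7 = 14 < 13, which does not hold.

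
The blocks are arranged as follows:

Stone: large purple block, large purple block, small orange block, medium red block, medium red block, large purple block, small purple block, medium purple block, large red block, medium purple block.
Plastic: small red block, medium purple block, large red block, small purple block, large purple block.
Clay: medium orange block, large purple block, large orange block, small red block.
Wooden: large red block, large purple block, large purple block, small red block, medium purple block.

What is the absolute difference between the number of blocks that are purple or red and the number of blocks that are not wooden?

2

blocks that are purple or red: 21. blocks that are not wooden: 19.
|21 − 19| = 21 − 19 = 2.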